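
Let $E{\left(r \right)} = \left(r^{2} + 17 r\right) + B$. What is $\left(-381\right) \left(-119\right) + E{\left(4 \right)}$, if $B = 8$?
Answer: $45431$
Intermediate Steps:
$E{\left(r \right)} = 8 + r^{2} + 17 r$ ($E{\left(r \right)} = \left(r^{2} + 17 r\right) + 8 = 8 + r^{2} + 17 r$)
$\left(-381\right) \left(-119\right) + E{\left(4 \right)} = \left(-381\right) \left(-119\right) + \left(8 + 4^{2} + 17 \cdot 4\right) = 45339 + \left(8 + 16 + 68\right) = 45339 + 92 = 45431$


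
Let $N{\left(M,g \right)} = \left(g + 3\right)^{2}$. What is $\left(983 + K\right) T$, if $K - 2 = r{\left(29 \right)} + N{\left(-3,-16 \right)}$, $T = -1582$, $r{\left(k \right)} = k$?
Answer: $-1871506$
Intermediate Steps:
$N{\left(M,g \right)} = \left(3 + g\right)^{2}$
$K = 200$ ($K = 2 + \left(29 + \left(3 - 16\right)^{2}\right) = 2 + \left(29 + \left(-13\right)^{2}\right) = 2 + \left(29 + 169\right) = 2 + 198 = 200$)
$\left(983 + K\right) T = \left(983 + 200\right) \left(-1582\right) = 1183 \left(-1582\right) = -1871506$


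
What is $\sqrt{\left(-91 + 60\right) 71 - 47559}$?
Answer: $4 i \sqrt{3110} \approx 223.07 i$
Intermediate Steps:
$\sqrt{\left(-91 + 60\right) 71 - 47559} = \sqrt{\left(-31\right) 71 - 47559} = \sqrt{-2201 - 47559} = \sqrt{-49760} = 4 i \sqrt{3110}$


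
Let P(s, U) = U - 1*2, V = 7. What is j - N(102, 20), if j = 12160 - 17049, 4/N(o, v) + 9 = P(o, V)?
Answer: -4888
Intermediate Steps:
P(s, U) = -2 + U (P(s, U) = U - 2 = -2 + U)
N(o, v) = -1 (N(o, v) = 4/(-9 + (-2 + 7)) = 4/(-9 + 5) = 4/(-4) = 4*(-1/4) = -1)
j = -4889
j - N(102, 20) = -4889 - 1*(-1) = -4889 + 1 = -4888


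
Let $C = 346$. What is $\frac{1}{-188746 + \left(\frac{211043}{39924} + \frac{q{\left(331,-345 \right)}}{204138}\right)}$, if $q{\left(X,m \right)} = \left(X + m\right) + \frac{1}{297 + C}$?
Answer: $- \frac{291136308012}{54949274630936861} \approx -5.2983 \cdot 10^{-6}$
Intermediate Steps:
$q{\left(X,m \right)} = \frac{1}{643} + X + m$ ($q{\left(X,m \right)} = \left(X + m\right) + \frac{1}{297 + 346} = \left(X + m\right) + \frac{1}{643} = \frac{1}{643} + X + m$)
$\frac{1}{-188746 + \left(\frac{211043}{39924} + \frac{q{\left(331,-345 \right)}}{204138}\right)} = \frac{1}{-188746 + \left(\frac{211043}{39924} + \frac{\frac{1}{643} + 331 - 345}{204138}\right)} = \frac{1}{-188746 + \left(211043 \cdot \frac{1}{39924} - \frac{9001}{131260734}\right)} = \frac{1}{-188746 + \left(\frac{211043}{39924} - \frac{9001}{131260734}\right)} = \frac{1}{-188746 + \frac{1538961096091}{291136308012}} = \frac{1}{- \frac{54949274630936861}{291136308012}} = - \frac{291136308012}{54949274630936861}$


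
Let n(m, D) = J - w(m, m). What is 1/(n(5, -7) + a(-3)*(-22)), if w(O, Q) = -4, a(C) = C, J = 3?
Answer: 1/73 ≈ 0.013699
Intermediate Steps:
n(m, D) = 7 (n(m, D) = 3 - 1*(-4) = 3 + 4 = 7)
1/(n(5, -7) + a(-3)*(-22)) = 1/(7 - 3*(-22)) = 1/(7 + 66) = 1/73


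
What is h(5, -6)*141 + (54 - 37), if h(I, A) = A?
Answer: -829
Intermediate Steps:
h(5, -6)*141 + (54 - 37) = -6*141 + (54 - 37) = -846 + 17 = -829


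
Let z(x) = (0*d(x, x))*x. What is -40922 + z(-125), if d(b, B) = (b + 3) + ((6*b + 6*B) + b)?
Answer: -40922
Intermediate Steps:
d(b, B) = 3 + 6*B + 8*b (d(b, B) = (3 + b) + ((6*B + 6*b) + b) = (3 + b) + (6*B + 7*b) = 3 + 6*B + 8*b)
z(x) = 0 (z(x) = (0*(3 + 6*x + 8*x))*x = (0*(3 + 14*x))*x = 0*x = 0)
-40922 + z(-125) = -40922 + 0 = -40922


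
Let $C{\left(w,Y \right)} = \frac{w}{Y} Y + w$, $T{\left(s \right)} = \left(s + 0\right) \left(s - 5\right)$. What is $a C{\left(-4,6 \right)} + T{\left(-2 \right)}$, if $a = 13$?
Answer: $-90$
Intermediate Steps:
$T{\left(s \right)} = s \left(-5 + s\right)$
$C{\left(w,Y \right)} = 2 w$ ($C{\left(w,Y \right)} = \frac{w}{Y} Y + w = w + w = 2 w$)
$a C{\left(-4,6 \right)} + T{\left(-2 \right)} = 13 \cdot 2 \left(-4\right) - 2 \left(-5 - 2\right) = 13 \left(-8\right) - -14 = -104 + 14 = -90$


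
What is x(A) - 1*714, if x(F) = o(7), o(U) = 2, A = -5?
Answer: -712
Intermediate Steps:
x(F) = 2
x(A) - 1*714 = 2 - 1*714 = 2 - 714 = -712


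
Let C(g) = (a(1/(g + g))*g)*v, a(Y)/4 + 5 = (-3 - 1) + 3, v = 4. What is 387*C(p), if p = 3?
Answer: -111456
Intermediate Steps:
a(Y) = -24 (a(Y) = -20 + 4*((-3 - 1) + 3) = -20 + 4*(-4 + 3) = -20 + 4*(-1) = -20 - 4 = -24)
C(g) = -96*g (C(g) = -24*g*4 = -96*g)
387*C(p) = 387*(-96*3) = 387*(-288) = -111456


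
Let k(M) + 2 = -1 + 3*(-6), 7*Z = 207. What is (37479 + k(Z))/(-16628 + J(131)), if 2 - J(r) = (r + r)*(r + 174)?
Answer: -18729/48268 ≈ -0.38802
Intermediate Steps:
Z = 207/7 (Z = (1/7)*207 = 207/7 ≈ 29.571)
k(M) = -21 (k(M) = -2 + (-1 + 3*(-6)) = -2 + (-1 - 18) = -2 - 19 = -21)
J(r) = 2 - 2*r*(174 + r) (J(r) = 2 - (r + r)*(r + 174) = 2 - 2*r*(174 + r))
(37479 + k(Z))/(-16628 + J(131)) = (37479 - 21)/(-16628 + (2 - 348*131 - 2*131**2)) = 37458/(-16628 + (2 - 45588 - 2*17161)) = 37458/(-16628 + (2 - 45588 - 34322)) = 37458/(-16628 - 79908) = 37458/(-96536) = 37458*(-1/96536) = -18729/48268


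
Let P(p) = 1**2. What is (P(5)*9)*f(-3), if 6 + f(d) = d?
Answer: -81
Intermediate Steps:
f(d) = -6 + d
P(p) = 1
(P(5)*9)*f(-3) = (1*9)*(-6 - 3) = 9*(-9) = -81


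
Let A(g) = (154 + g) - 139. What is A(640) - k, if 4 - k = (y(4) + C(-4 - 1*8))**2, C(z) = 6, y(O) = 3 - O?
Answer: 676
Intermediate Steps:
A(g) = 15 + g
k = -21 (k = 4 - ((3 - 1*4) + 6)**2 = 4 - ((3 - 4) + 6)**2 = 4 - (-1 + 6)**2 = 4 - 1*5**2 = 4 - 1*25 = 4 - 25 = -21)
A(640) - k = (15 + 640) - 1*(-21) = 655 + 21 = 676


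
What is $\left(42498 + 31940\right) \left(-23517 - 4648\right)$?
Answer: $-2096546270$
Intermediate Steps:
$\left(42498 + 31940\right) \left(-23517 - 4648\right) = 74438 \left(-28165\right) = -2096546270$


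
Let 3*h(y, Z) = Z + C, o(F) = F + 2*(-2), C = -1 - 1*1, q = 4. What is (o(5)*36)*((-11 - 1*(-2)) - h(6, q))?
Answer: -348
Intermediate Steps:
C = -2 (C = -1 - 1 = -2)
o(F) = -4 + F (o(F) = F - 4 = -4 + F)
h(y, Z) = -⅔ + Z/3 (h(y, Z) = (Z - 2)/3 = (-2 + Z)/3 = -⅔ + Z/3)
(o(5)*36)*((-11 - 1*(-2)) - h(6, q)) = ((-4 + 5)*36)*((-11 - 1*(-2)) - (-⅔ + (⅓)*4)) = (1*36)*((-11 + 2) - (-⅔ + 4/3)) = 36*(-9 - 1*⅔) = 36*(-9 - ⅔) = 36*(-29/3) = -348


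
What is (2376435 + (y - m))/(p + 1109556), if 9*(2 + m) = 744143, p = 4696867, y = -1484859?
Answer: 7280059/52257807 ≈ 0.13931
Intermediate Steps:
m = 744125/9 (m = -2 + (⅑)*744143 = -2 + 744143/9 = 744125/9 ≈ 82681.)
(2376435 + (y - m))/(p + 1109556) = (2376435 + (-1484859 - 1*744125/9))/(4696867 + 1109556) = (2376435 + (-1484859 - 744125/9))/5806423 = (2376435 - 14107856/9)*(1/5806423) = (7280059/9)*(1/5806423) = 7280059/52257807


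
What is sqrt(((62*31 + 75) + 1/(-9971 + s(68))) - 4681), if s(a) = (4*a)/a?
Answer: 3*I*sqrt(29625721427)/9967 ≈ 51.807*I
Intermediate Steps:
s(a) = 4
sqrt(((62*31 + 75) + 1/(-9971 + s(68))) - 4681) = sqrt(((62*31 + 75) + 1/(-9971 + 4)) - 4681) = sqrt(((1922 + 75) + 1/(-9967)) - 4681) = sqrt((1997 - 1/9967) - 4681) = sqrt(19904098/9967 - 4681) = sqrt(-26751429/9967) = 3*I*sqrt(29625721427)/9967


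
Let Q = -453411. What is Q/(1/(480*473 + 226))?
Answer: -103044904326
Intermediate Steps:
Q/(1/(480*473 + 226)) = -453411/(1/(480*473 + 226)) = -453411/(1/(227040 + 226)) = -453411/(1/227266) = -453411/1/227266 = -453411*227266 = -103044904326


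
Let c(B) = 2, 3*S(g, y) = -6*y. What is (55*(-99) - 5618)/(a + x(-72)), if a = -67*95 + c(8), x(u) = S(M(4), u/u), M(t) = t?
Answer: 11063/6365 ≈ 1.7381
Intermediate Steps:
S(g, y) = -2*y (S(g, y) = (-6*y)/3 = -2*y)
x(u) = -2 (x(u) = -2*u/u = -2*1 = -2)
a = -6363 (a = -67*95 + 2 = -6365 + 2 = -6363)
(55*(-99) - 5618)/(a + x(-72)) = (55*(-99) - 5618)/(-6363 - 2) = (-5445 - 5618)/(-6365) = -11063*(-1/6365) = 11063/6365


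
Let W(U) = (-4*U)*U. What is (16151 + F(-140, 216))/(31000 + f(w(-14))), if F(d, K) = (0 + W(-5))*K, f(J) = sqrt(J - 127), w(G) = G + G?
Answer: -1089800/6200001 + 5449*I*sqrt(155)/961000155 ≈ -0.17577 + 7.0593e-5*I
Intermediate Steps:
W(U) = -4*U**2
w(G) = 2*G
f(J) = sqrt(-127 + J)
F(d, K) = -100*K (F(d, K) = (0 - 4*(-5)**2)*K = (0 - 4*25)*K = (0 - 100)*K = -100*K)
(16151 + F(-140, 216))/(31000 + f(w(-14))) = (16151 - 100*216)/(31000 + sqrt(-127 + 2*(-14))) = (16151 - 21600)/(31000 + sqrt(-127 - 28)) = -5449/(31000 + sqrt(-155)) = -5449/(31000 + I*sqrt(155))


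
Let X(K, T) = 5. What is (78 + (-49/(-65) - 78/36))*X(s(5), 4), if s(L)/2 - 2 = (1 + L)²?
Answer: 29869/78 ≈ 382.94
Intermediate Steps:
s(L) = 4 + 2*(1 + L)²
(78 + (-49/(-65) - 78/36))*X(s(5), 4) = (78 + (-49/(-65) - 78/36))*5 = (78 + (-49*(-1/65) - 78*1/36))*5 = (78 + (49/65 - 13/6))*5 = (78 - 551/390)*5 = (29869/390)*5 = 29869/78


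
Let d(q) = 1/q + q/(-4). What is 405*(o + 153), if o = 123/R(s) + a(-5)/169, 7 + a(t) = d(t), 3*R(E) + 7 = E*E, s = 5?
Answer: 47491191/676 ≈ 70253.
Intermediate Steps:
R(E) = -7/3 + E²/3 (R(E) = -7/3 + (E*E)/3 = -7/3 + E²/3)
d(q) = 1/q - q/4 (d(q) = 1/q + q*(-¼) = 1/q - q/4)
a(t) = -7 + 1/t - t/4 (a(t) = -7 + (1/t - t/4) = -7 + 1/t - t/4)
o = 69171/3380 (o = 123/(-7/3 + (⅓)*5²) + (-7 + 1/(-5) - ¼*(-5))/169 = 123/(-7/3 + (⅓)*25) + (-7 - ⅕ + 5/4)*(1/169) = 123/(-7/3 + 25/3) - 119/20*1/169 = 123/6 - 119/3380 = 123*(⅙) - 119/3380 = 41/2 - 119/3380 = 69171/3380 ≈ 20.465)
405*(o + 153) = 405*(69171/3380 + 153) = 405*(586311/3380) = 47491191/676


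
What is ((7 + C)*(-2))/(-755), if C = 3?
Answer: 4/151 ≈ 0.026490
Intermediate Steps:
((7 + C)*(-2))/(-755) = ((7 + 3)*(-2))/(-755) = (10*(-2))*(-1/755) = -20*(-1/755) = 4/151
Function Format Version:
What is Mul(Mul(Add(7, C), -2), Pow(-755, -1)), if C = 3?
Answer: Rational(4, 151) ≈ 0.026490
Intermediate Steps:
Mul(Mul(Add(7, C), -2), Pow(-755, -1)) = Mul(Mul(Add(7, 3), -2), Pow(-755, -1)) = Mul(Mul(10, -2), Rational(-1, 755)) = Mul(-20, Rational(-1, 755)) = Rational(4, 151)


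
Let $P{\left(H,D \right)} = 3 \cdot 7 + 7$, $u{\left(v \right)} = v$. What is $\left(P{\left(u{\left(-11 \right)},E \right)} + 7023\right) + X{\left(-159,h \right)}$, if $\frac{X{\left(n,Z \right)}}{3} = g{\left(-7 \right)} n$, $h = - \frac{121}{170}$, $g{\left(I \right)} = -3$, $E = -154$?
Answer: $8482$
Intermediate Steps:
$P{\left(H,D \right)} = 28$ ($P{\left(H,D \right)} = 21 + 7 = 28$)
$h = - \frac{121}{170}$ ($h = \left(-121\right) \frac{1}{170} = - \frac{121}{170} \approx -0.71176$)
$X{\left(n,Z \right)} = - 9 n$ ($X{\left(n,Z \right)} = 3 \left(- 3 n\right) = - 9 n$)
$\left(P{\left(u{\left(-11 \right)},E \right)} + 7023\right) + X{\left(-159,h \right)} = \left(28 + 7023\right) - -1431 = 7051 + 1431 = 8482$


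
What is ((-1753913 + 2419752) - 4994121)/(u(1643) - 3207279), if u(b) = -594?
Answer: 4328282/3207873 ≈ 1.3493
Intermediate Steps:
((-1753913 + 2419752) - 4994121)/(u(1643) - 3207279) = ((-1753913 + 2419752) - 4994121)/(-594 - 3207279) = (665839 - 4994121)/(-3207873) = -4328282*(-1/3207873) = 4328282/3207873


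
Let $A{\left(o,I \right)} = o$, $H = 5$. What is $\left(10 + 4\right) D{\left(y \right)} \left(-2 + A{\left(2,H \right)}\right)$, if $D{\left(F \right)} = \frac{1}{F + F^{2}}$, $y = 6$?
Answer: $0$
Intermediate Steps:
$\left(10 + 4\right) D{\left(y \right)} \left(-2 + A{\left(2,H \right)}\right) = \left(10 + 4\right) \frac{1}{6 \left(1 + 6\right)} \left(-2 + 2\right) = 14 \frac{1}{6 \cdot 7} \cdot 0 = 14 \cdot \frac{1}{6} \cdot \frac{1}{7} \cdot 0 = 14 \cdot \frac{1}{42} \cdot 0 = \frac{1}{3} \cdot 0 = 0$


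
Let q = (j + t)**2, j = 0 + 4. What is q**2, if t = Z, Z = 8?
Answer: 20736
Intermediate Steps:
t = 8
j = 4
q = 144 (q = (4 + 8)**2 = 12**2 = 144)
q**2 = 144**2 = 20736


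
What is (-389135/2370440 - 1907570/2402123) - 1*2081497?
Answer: -2370446694140162409/1138817688824 ≈ -2.0815e+6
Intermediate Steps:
(-389135/2370440 - 1907570/2402123) - 1*2081497 = (-389135*1/2370440 - 1907570*1/2402123) - 2081497 = (-77827/474088 - 1907570/2402123) - 2081497 = -1091306072881/1138817688824 - 2081497 = -2370446694140162409/1138817688824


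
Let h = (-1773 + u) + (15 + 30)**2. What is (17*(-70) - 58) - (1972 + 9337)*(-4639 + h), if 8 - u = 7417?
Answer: 133399716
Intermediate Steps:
u = -7409 (u = 8 - 1*7417 = 8 - 7417 = -7409)
h = -7157 (h = (-1773 - 7409) + (15 + 30)**2 = -9182 + 45**2 = -9182 + 2025 = -7157)
(17*(-70) - 58) - (1972 + 9337)*(-4639 + h) = (17*(-70) - 58) - (1972 + 9337)*(-4639 - 7157) = (-1190 - 58) - 11309*(-11796) = -1248 - 1*(-133400964) = -1248 + 133400964 = 133399716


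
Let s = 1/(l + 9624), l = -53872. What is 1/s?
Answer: -44248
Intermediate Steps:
s = -1/44248 (s = 1/(-53872 + 9624) = 1/(-44248) = -1/44248 ≈ -2.2600e-5)
1/s = 1/(-1/44248) = -44248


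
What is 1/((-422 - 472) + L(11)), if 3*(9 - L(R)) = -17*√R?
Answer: -7965/7045846 - 51*√11/7045846 ≈ -0.0011545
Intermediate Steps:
L(R) = 9 + 17*√R/3 (L(R) = 9 - (-17)*√R/3 = 9 + 17*√R/3)
1/((-422 - 472) + L(11)) = 1/((-422 - 472) + (9 + 17*√11/3)) = 1/(-894 + (9 + 17*√11/3)) = 1/(-885 + 17*√11/3)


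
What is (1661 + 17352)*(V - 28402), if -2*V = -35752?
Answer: -200130838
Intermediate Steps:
V = 17876 (V = -½*(-35752) = 17876)
(1661 + 17352)*(V - 28402) = (1661 + 17352)*(17876 - 28402) = 19013*(-10526) = -200130838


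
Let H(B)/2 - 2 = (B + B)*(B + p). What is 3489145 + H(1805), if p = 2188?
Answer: 32318609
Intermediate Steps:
H(B) = 4 + 4*B*(2188 + B) (H(B) = 4 + 2*((B + B)*(B + 2188)) = 4 + 2*((2*B)*(2188 + B)) = 4 + 2*(2*B*(2188 + B)) = 4 + 4*B*(2188 + B))
3489145 + H(1805) = 3489145 + (4 + 4*1805² + 8752*1805) = 3489145 + (4 + 4*3258025 + 15797360) = 3489145 + (4 + 13032100 + 15797360) = 3489145 + 28829464 = 32318609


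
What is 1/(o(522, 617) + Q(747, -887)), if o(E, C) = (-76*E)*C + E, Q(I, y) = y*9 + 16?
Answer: -1/24485069 ≈ -4.0841e-8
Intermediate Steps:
Q(I, y) = 16 + 9*y (Q(I, y) = 9*y + 16 = 16 + 9*y)
o(E, C) = E - 76*C*E (o(E, C) = -76*C*E + E = E - 76*C*E)
1/(o(522, 617) + Q(747, -887)) = 1/(522*(1 - 76*617) + (16 + 9*(-887))) = 1/(522*(1 - 46892) + (16 - 7983)) = 1/(522*(-46891) - 7967) = 1/(-24477102 - 7967) = 1/(-24485069) = -1/24485069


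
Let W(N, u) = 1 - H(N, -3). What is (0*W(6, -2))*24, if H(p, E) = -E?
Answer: 0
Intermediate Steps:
W(N, u) = -2 (W(N, u) = 1 - (-1)*(-3) = 1 - 1*3 = 1 - 3 = -2)
(0*W(6, -2))*24 = (0*(-2))*24 = 0*24 = 0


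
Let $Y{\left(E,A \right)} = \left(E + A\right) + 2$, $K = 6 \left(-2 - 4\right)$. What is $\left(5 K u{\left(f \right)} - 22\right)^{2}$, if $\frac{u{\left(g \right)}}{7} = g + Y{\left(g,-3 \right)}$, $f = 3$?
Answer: $39967684$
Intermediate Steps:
$K = -36$ ($K = 6 \left(-6\right) = -36$)
$Y{\left(E,A \right)} = 2 + A + E$ ($Y{\left(E,A \right)} = \left(A + E\right) + 2 = 2 + A + E$)
$u{\left(g \right)} = -7 + 14 g$ ($u{\left(g \right)} = 7 \left(g + \left(2 - 3 + g\right)\right) = 7 \left(g + \left(-1 + g\right)\right) = 7 \left(-1 + 2 g\right) = -7 + 14 g$)
$\left(5 K u{\left(f \right)} - 22\right)^{2} = \left(5 \left(-36\right) \left(-7 + 14 \cdot 3\right) - 22\right)^{2} = \left(- 180 \left(-7 + 42\right) - 22\right)^{2} = \left(\left(-180\right) 35 - 22\right)^{2} = \left(-6300 - 22\right)^{2} = \left(-6322\right)^{2} = 39967684$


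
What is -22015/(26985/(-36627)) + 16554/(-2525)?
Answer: 19386384647/648925 ≈ 29875.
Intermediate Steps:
-22015/(26985/(-36627)) + 16554/(-2525) = -22015/(26985*(-1/36627)) + 16554*(-1/2525) = -22015/(-8995/12209) - 16554/2525 = -22015*(-12209/8995) - 16554/2525 = 7679461/257 - 16554/2525 = 19386384647/648925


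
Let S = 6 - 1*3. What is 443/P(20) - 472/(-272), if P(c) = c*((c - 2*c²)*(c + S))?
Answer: 10577069/6099600 ≈ 1.7341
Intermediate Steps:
S = 3 (S = 6 - 3 = 3)
P(c) = c*(3 + c)*(c - 2*c²) (P(c) = c*((c - 2*c²)*(c + 3)) = c*((c - 2*c²)*(3 + c)) = c*((3 + c)*(c - 2*c²)) = c*(3 + c)*(c - 2*c²))
443/P(20) - 472/(-272) = 443/((20²*(3 - 5*20 - 2*20²))) - 472/(-272) = 443/((400*(3 - 100 - 2*400))) - 472*(-1/272) = 443/((400*(3 - 100 - 800))) + 59/34 = 443/((400*(-897))) + 59/34 = 443/(-358800) + 59/34 = 443*(-1/358800) + 59/34 = -443/358800 + 59/34 = 10577069/6099600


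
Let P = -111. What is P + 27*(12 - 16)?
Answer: -219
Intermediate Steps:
P + 27*(12 - 16) = -111 + 27*(12 - 16) = -111 + 27*(-4) = -111 - 108 = -219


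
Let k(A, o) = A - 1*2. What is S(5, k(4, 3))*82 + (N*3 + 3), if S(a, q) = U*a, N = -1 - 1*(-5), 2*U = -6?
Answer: -1215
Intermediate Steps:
U = -3 (U = (½)*(-6) = -3)
N = 4 (N = -1 + 5 = 4)
k(A, o) = -2 + A (k(A, o) = A - 2 = -2 + A)
S(a, q) = -3*a
S(5, k(4, 3))*82 + (N*3 + 3) = -3*5*82 + (4*3 + 3) = -15*82 + (12 + 3) = -1230 + 15 = -1215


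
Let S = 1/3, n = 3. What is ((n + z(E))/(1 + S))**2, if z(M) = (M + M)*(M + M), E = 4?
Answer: 40401/16 ≈ 2525.1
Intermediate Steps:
S = 1/3 ≈ 0.33333
z(M) = 4*M**2 (z(M) = (2*M)*(2*M) = 4*M**2)
((n + z(E))/(1 + S))**2 = ((3 + 4*4**2)/(1 + 1/3))**2 = ((3 + 4*16)/(4/3))**2 = ((3 + 64)*(3/4))**2 = (67*(3/4))**2 = (201/4)**2 = 40401/16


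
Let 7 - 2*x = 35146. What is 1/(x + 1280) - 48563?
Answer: -1582133979/32579 ≈ -48563.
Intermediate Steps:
x = -35139/2 (x = 7/2 - ½*35146 = 7/2 - 17573 = -35139/2 ≈ -17570.)
1/(x + 1280) - 48563 = 1/(-35139/2 + 1280) - 48563 = 1/(-32579/2) - 48563 = -2/32579 - 48563 = -1582133979/32579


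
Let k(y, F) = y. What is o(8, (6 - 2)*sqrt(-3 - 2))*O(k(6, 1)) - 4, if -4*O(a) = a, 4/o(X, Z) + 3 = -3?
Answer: -3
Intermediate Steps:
o(X, Z) = -2/3 (o(X, Z) = 4/(-3 - 3) = 4/(-6) = 4*(-1/6) = -2/3)
O(a) = -a/4
o(8, (6 - 2)*sqrt(-3 - 2))*O(k(6, 1)) - 4 = -(-1)*6/6 - 4 = -2/3*(-3/2) - 4 = 1 - 4 = -3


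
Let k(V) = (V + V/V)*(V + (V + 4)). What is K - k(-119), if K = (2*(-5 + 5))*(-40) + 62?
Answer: -27550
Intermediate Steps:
k(V) = (1 + V)*(4 + 2*V) (k(V) = (V + 1)*(V + (4 + V)) = (1 + V)*(4 + 2*V))
K = 62 (K = (2*0)*(-40) + 62 = 0*(-40) + 62 = 0 + 62 = 62)
K - k(-119) = 62 - (4 + 2*(-119)**2 + 6*(-119)) = 62 - (4 + 2*14161 - 714) = 62 - (4 + 28322 - 714) = 62 - 1*27612 = 62 - 27612 = -27550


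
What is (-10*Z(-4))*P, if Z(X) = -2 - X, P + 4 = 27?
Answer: -460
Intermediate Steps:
P = 23 (P = -4 + 27 = 23)
(-10*Z(-4))*P = -10*(-2 - 1*(-4))*23 = -10*(-2 + 4)*23 = -10*2*23 = -20*23 = -460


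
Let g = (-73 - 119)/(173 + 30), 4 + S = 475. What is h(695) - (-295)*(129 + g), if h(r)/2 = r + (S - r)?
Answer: 7859751/203 ≈ 38718.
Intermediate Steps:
S = 471 (S = -4 + 475 = 471)
g = -192/203 ≈ -0.94581
h(r) = 942 (h(r) = 2*(r + (471 - r)) = 2*471 = 942)
h(695) - (-295)*(129 + g) = 942 - (-295)*(129 - 192/203) = 942 - (-295)*25995/203 = 942 - 1*(-7668525/203) = 942 + 7668525/203 = 7859751/203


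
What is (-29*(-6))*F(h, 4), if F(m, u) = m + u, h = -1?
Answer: 522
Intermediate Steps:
(-29*(-6))*F(h, 4) = (-29*(-6))*(-1 + 4) = 174*3 = 522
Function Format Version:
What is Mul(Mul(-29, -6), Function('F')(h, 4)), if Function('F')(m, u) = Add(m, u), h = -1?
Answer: 522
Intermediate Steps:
Mul(Mul(-29, -6), Function('F')(h, 4)) = Mul(Mul(-29, -6), Add(-1, 4)) = Mul(174, 3) = 522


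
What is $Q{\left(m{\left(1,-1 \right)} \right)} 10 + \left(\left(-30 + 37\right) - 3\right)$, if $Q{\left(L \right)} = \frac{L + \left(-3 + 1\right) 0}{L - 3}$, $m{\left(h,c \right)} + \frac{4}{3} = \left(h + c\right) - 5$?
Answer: $\frac{151}{14} \approx 10.786$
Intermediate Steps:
$m{\left(h,c \right)} = - \frac{19}{3} + c + h$ ($m{\left(h,c \right)} = - \frac{4}{3} - \left(5 - c - h\right) = - \frac{4}{3} + \left(-5 + c + h\right) = - \frac{19}{3} + c + h$)
$Q{\left(L \right)} = \frac{L}{-3 + L}$ ($Q{\left(L \right)} = \frac{L - 0}{-3 + L} = \frac{L + 0}{-3 + L} = \frac{L}{-3 + L}$)
$Q{\left(m{\left(1,-1 \right)} \right)} 10 + \left(\left(-30 + 37\right) - 3\right) = \frac{- \frac{19}{3} - 1 + 1}{-3 - \frac{19}{3}} \cdot 10 + \left(\left(-30 + 37\right) - 3\right) = - \frac{19}{3 \left(-3 - \frac{19}{3}\right)} 10 + \left(7 - 3\right) = - \frac{19}{3 \left(- \frac{28}{3}\right)} 10 + 4 = \left(- \frac{19}{3}\right) \left(- \frac{3}{28}\right) 10 + 4 = \frac{19}{28} \cdot 10 + 4 = \frac{95}{14} + 4 = \frac{151}{14}$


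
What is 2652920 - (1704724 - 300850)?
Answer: 1249046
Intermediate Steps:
2652920 - (1704724 - 300850) = 2652920 - 1*1403874 = 2652920 - 1403874 = 1249046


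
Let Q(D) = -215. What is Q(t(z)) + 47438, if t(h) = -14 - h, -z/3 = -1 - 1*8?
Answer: 47223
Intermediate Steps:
z = 27 (z = -3*(-1 - 1*8) = -3*(-1 - 8) = -3*(-9) = 27)
Q(t(z)) + 47438 = -215 + 47438 = 47223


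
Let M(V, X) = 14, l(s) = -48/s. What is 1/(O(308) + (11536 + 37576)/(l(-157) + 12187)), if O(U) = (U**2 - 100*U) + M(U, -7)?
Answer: 1913407/122615004330 ≈ 1.5605e-5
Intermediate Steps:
O(U) = 14 + U**2 - 100*U (O(U) = (U**2 - 100*U) + 14 = 14 + U**2 - 100*U)
1/(O(308) + (11536 + 37576)/(l(-157) + 12187)) = 1/((14 + 308**2 - 100*308) + (11536 + 37576)/(-48/(-157) + 12187)) = 1/((14 + 94864 - 30800) + 49112/(-48*(-1/157) + 12187)) = 1/(64078 + 49112/(48/157 + 12187)) = 1/(64078 + 49112/(1913407/157)) = 1/(64078 + 49112*(157/1913407)) = 1/(64078 + 7710584/1913407) = 1/(122615004330/1913407) = 1913407/122615004330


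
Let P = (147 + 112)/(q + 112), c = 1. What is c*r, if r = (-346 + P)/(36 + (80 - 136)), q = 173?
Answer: 98351/5700 ≈ 17.255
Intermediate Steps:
P = 259/285 (P = (147 + 112)/(173 + 112) = 259/285 ≈ 0.90877)
r = 98351/5700 (r = (-346 + 259/285)/(36 + (80 - 136)) = -98351/(285*(36 - 56)) = -98351/285/(-20) = -98351/285*(-1/20) = 98351/5700 ≈ 17.255)
c*r = 1*(98351/5700) = 98351/5700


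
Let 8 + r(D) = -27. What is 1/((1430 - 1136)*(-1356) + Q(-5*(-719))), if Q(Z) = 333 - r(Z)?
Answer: -1/398296 ≈ -2.5107e-6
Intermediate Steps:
r(D) = -35 (r(D) = -8 - 27 = -35)
Q(Z) = 368 (Q(Z) = 333 - 1*(-35) = 333 + 35 = 368)
1/((1430 - 1136)*(-1356) + Q(-5*(-719))) = 1/((1430 - 1136)*(-1356) + 368) = 1/(294*(-1356) + 368) = 1/(-398664 + 368) = 1/(-398296) = -1/398296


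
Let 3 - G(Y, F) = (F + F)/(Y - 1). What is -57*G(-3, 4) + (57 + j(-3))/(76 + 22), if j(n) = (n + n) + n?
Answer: -13941/49 ≈ -284.51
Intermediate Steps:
G(Y, F) = 3 - 2*F/(-1 + Y) (G(Y, F) = 3 - (F + F)/(Y - 1) = 3 - 2*F/(-1 + Y))
j(n) = 3*n (j(n) = 2*n + n = 3*n)
-57*G(-3, 4) + (57 + j(-3))/(76 + 22) = -57*(-3 - 2*4 + 3*(-3))/(-1 - 3) + (57 + 3*(-3))/(76 + 22) = -57*(-3 - 8 - 9)/(-4) + (57 - 9)/98 = -(-57)*(-20)/4 + 48*(1/98) = -57*5 + 24/49 = -285 + 24/49 = -13941/49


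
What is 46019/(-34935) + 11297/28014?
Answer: -5846507/6396530 ≈ -0.91401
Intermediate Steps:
46019/(-34935) + 11297/28014 = 46019*(-1/34935) + 11297*(1/28014) = -2707/2055 + 11297/28014 = -5846507/6396530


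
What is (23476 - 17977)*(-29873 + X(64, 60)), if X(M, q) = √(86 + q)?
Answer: -164271627 + 5499*√146 ≈ -1.6421e+8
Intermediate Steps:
(23476 - 17977)*(-29873 + X(64, 60)) = (23476 - 17977)*(-29873 + √(86 + 60)) = 5499*(-29873 + √146) = -164271627 + 5499*√146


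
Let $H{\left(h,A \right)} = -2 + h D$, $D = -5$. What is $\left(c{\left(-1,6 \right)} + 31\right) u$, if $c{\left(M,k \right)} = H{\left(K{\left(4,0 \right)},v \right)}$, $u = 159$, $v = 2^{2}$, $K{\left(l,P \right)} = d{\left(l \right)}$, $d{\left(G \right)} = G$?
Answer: $1431$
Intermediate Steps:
$K{\left(l,P \right)} = l$
$v = 4$
$H{\left(h,A \right)} = -2 - 5 h$ ($H{\left(h,A \right)} = -2 + h \left(-5\right) = -2 - 5 h$)
$c{\left(M,k \right)} = -22$ ($c{\left(M,k \right)} = -2 - 20 = -22$)
$\left(c{\left(-1,6 \right)} + 31\right) u = \left(-22 + 31\right) 159 = 9 \cdot 159 = 1431$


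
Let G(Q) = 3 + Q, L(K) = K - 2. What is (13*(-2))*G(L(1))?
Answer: -52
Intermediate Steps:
L(K) = -2 + K
(13*(-2))*G(L(1)) = (13*(-2))*(3 + (-2 + 1)) = -26*(3 - 1) = -26*2 = -52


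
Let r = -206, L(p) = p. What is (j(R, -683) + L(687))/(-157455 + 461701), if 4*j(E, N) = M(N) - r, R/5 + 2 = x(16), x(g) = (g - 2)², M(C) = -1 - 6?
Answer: 2947/1216984 ≈ 0.0024216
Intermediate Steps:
M(C) = -7
x(g) = (-2 + g)²
R = 970 (R = -10 + 5*(-2 + 16)² = -10 + 5*14² = -10 + 5*196 = -10 + 980 = 970)
j(E, N) = 199/4 (j(E, N) = (-7 - 1*(-206))/4 = (-7 + 206)/4 = (¼)*199 = 199/4)
(j(R, -683) + L(687))/(-157455 + 461701) = (199/4 + 687)/(-157455 + 461701) = (2947/4)/304246 = (2947/4)*(1/304246) = 2947/1216984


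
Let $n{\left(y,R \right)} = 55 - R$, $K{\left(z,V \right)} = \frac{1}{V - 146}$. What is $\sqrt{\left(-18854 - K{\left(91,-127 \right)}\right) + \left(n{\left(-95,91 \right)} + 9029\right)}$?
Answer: $\frac{2 i \sqrt{183732549}}{273} \approx 99.302 i$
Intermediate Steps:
$K{\left(z,V \right)} = \frac{1}{-146 + V}$
$\sqrt{\left(-18854 - K{\left(91,-127 \right)}\right) + \left(n{\left(-95,91 \right)} + 9029\right)} = \sqrt{\left(-18854 - \frac{1}{-146 - 127}\right) + \left(\left(55 - 91\right) + 9029\right)} = \sqrt{\left(-18854 - \frac{1}{-273}\right) + \left(\left(55 - 91\right) + 9029\right)} = \sqrt{\left(-18854 - - \frac{1}{273}\right) + \left(-36 + 9029\right)} = \sqrt{\left(-18854 + \frac{1}{273}\right) + 8993} = \sqrt{- \frac{5147141}{273} + 8993} = \sqrt{- \frac{2692052}{273}} = \frac{2 i \sqrt{183732549}}{273}$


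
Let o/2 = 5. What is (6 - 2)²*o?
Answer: 160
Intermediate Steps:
o = 10 (o = 2*5 = 10)
(6 - 2)²*o = (6 - 2)²*10 = 4²*10 = 16*10 = 160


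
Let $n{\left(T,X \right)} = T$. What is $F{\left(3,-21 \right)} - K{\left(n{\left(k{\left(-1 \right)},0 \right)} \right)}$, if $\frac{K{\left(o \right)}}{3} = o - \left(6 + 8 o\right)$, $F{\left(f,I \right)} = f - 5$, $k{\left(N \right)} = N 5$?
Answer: $-89$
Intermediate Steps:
$k{\left(N \right)} = 5 N$
$F{\left(f,I \right)} = -5 + f$
$K{\left(o \right)} = -18 - 21 o$ ($K{\left(o \right)} = 3 \left(o - \left(6 + 8 o\right)\right) = 3 \left(-6 - 7 o\right) = -18 - 21 o$)
$F{\left(3,-21 \right)} - K{\left(n{\left(k{\left(-1 \right)},0 \right)} \right)} = \left(-5 + 3\right) - \left(-18 - 21 \cdot 5 \left(-1\right)\right) = -2 - \left(-18 - -105\right) = -2 - \left(-18 + 105\right) = -2 - 87 = -89$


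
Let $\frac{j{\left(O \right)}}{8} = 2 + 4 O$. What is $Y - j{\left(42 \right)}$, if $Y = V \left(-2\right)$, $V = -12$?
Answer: $-1336$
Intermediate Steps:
$j{\left(O \right)} = 16 + 32 O$ ($j{\left(O \right)} = 8 \left(2 + 4 O\right) = 16 + 32 O$)
$Y = 24$ ($Y = \left(-12\right) \left(-2\right) = 24$)
$Y - j{\left(42 \right)} = 24 - \left(16 + 32 \cdot 42\right) = 24 - \left(16 + 1344\right) = 24 - 1360 = -1336$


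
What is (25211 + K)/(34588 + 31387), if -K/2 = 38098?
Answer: -10197/13195 ≈ -0.77279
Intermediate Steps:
K = -76196 (K = -2*38098 = -76196)
(25211 + K)/(34588 + 31387) = (25211 - 76196)/(34588 + 31387) = -50985/65975 = -50985*1/65975 = -10197/13195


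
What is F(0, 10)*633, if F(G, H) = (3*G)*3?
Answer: 0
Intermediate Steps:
F(G, H) = 9*G
F(0, 10)*633 = (9*0)*633 = 0*633 = 0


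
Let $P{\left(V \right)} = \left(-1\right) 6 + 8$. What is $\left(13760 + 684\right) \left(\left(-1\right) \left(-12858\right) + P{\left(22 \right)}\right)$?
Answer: $185749840$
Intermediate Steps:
$P{\left(V \right)} = 2$ ($P{\left(V \right)} = -6 + 8 = 2$)
$\left(13760 + 684\right) \left(\left(-1\right) \left(-12858\right) + P{\left(22 \right)}\right) = \left(13760 + 684\right) \left(\left(-1\right) \left(-12858\right) + 2\right) = 14444 \left(12858 + 2\right) = 14444 \cdot 12860 = 185749840$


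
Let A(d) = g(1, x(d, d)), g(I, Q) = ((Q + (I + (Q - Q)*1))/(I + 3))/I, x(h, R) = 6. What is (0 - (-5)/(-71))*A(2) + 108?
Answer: 30637/284 ≈ 107.88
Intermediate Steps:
g(I, Q) = (I + Q)/(I*(3 + I)) (g(I, Q) = ((Q + (I + 0*1))/(3 + I))/I = ((Q + (I + 0))/(3 + I))/I = ((Q + I)/(3 + I))/I = ((I + Q)/(3 + I))/I = (I + Q)/(I*(3 + I)))
A(d) = 7/4 (A(d) = (1 + 6)/(1*(3 + 1)) = 1*7/4 = 1*(¼)*7 = 7/4)
(0 - (-5)/(-71))*A(2) + 108 = (0 - (-5)/(-71))*(7/4) + 108 = (0 - (-5)*(-1)/71)*(7/4) + 108 = (0 - 1*5/71)*(7/4) + 108 = (0 - 5/71)*(7/4) + 108 = -5/71*7/4 + 108 = -35/284 + 108 = 30637/284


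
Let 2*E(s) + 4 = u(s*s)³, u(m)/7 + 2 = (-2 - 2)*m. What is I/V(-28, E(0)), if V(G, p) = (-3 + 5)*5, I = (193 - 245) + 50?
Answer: -⅕ ≈ -0.20000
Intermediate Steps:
I = -2 (I = -52 + 50 = -2)
u(m) = -14 - 28*m (u(m) = -14 + 7*((-2 - 2)*m) = -14 + 7*(-4*m) = -14 - 28*m)
E(s) = -2 + (-14 - 28*s²)³/2 (E(s) = -2 + (-14 - 28*s*s)³/2 = -2 + (-14 - 28*s²)³/2)
V(G, p) = 10 (V(G, p) = 2*5 = 10)
I/V(-28, E(0)) = -2/10 = -2*⅒ = -⅕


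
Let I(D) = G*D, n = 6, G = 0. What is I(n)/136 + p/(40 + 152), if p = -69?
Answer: -23/64 ≈ -0.35938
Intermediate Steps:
I(D) = 0 (I(D) = 0*D = 0)
I(n)/136 + p/(40 + 152) = 0/136 - 69/(40 + 152) = 0*(1/136) - 69/192 = 0 - 69*1/192 = 0 - 23/64 = -23/64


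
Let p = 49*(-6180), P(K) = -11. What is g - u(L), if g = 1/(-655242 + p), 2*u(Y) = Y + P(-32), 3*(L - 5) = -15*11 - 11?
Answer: 10325779/319354 ≈ 32.333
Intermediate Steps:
p = -302820
L = -161/3 (L = 5 + (-15*11 - 11)/3 = 5 + (-165 - 11)/3 = 5 + (⅓)*(-176) = 5 - 176/3 = -161/3 ≈ -53.667)
u(Y) = -11/2 + Y/2 (u(Y) = (Y - 11)/2 = (-11 + Y)/2 = -11/2 + Y/2)
g = -1/958062 (g = 1/(-655242 - 302820) = 1/(-958062) = -1/958062 ≈ -1.0438e-6)
g - u(L) = -1/958062 - (-11/2 + (½)*(-161/3)) = -1/958062 - (-11/2 - 161/6) = -1/958062 - 1*(-97/3) = -1/958062 + 97/3 = 10325779/319354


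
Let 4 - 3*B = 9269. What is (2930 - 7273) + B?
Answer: -22294/3 ≈ -7431.3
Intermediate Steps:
B = -9265/3 (B = 4/3 - ⅓*9269 = 4/3 - 9269/3 = -9265/3 ≈ -3088.3)
(2930 - 7273) + B = (2930 - 7273) - 9265/3 = -4343 - 9265/3 = -22294/3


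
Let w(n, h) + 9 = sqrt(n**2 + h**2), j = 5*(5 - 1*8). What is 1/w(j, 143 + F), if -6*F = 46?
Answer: 81/166132 + 3*sqrt(166861)/166132 ≈ 0.0078640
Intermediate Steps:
F = -23/3 (F = -1/6*46 = -23/3 ≈ -7.6667)
j = -15 (j = 5*(5 - 8) = 5*(-3) = -15)
w(n, h) = -9 + sqrt(h**2 + n**2) (w(n, h) = -9 + sqrt(n**2 + h**2) = -9 + sqrt(h**2 + n**2))
1/w(j, 143 + F) = 1/(-9 + sqrt((143 - 23/3)**2 + (-15)**2)) = 1/(-9 + sqrt((406/3)**2 + 225)) = 1/(-9 + sqrt(164836/9 + 225)) = 1/(-9 + sqrt(166861/9)) = 1/(-9 + sqrt(166861)/3)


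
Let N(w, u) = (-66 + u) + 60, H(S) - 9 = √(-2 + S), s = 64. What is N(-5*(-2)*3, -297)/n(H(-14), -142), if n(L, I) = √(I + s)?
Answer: 101*I*√78/26 ≈ 34.308*I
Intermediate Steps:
H(S) = 9 + √(-2 + S)
N(w, u) = -6 + u
n(L, I) = √(64 + I) (n(L, I) = √(I + 64) = √(64 + I))
N(-5*(-2)*3, -297)/n(H(-14), -142) = (-6 - 297)/(√(64 - 142)) = -303*(-I*√78/78) = -(-101)*I*√78/26 = 101*I*√78/26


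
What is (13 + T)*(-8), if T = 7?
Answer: -160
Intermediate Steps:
(13 + T)*(-8) = (13 + 7)*(-8) = 20*(-8) = -160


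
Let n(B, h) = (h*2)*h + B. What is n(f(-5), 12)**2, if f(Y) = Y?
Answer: 80089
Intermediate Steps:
n(B, h) = B + 2*h**2 (n(B, h) = (2*h)*h + B = 2*h**2 + B = B + 2*h**2)
n(f(-5), 12)**2 = (-5 + 2*12**2)**2 = (-5 + 2*144)**2 = (-5 + 288)**2 = 283**2 = 80089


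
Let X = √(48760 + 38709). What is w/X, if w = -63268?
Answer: -63268*√87469/87469 ≈ -213.92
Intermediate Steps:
X = √87469 ≈ 295.75
w/X = -63268*√87469/87469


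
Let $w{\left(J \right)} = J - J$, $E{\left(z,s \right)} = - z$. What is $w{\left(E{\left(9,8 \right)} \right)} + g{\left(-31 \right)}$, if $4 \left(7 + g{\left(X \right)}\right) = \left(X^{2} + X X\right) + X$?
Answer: $\frac{1863}{4} \approx 465.75$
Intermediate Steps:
$w{\left(J \right)} = 0$
$g{\left(X \right)} = -7 + \frac{X^{2}}{2} + \frac{X}{4}$ ($g{\left(X \right)} = -7 + \frac{\left(X^{2} + X X\right) + X}{4} = -7 + \frac{\left(X^{2} + X^{2}\right) + X}{4} = -7 + \frac{2 X^{2} + X}{4} = -7 + \frac{X + 2 X^{2}}{4} = -7 + \left(\frac{X^{2}}{2} + \frac{X}{4}\right) = -7 + \frac{X^{2}}{2} + \frac{X}{4}$)
$w{\left(E{\left(9,8 \right)} \right)} + g{\left(-31 \right)} = 0 + \left(-7 + \frac{\left(-31\right)^{2}}{2} + \frac{1}{4} \left(-31\right)\right) = 0 - - \frac{1863}{4} = 0 + \frac{1863}{4} = \frac{1863}{4}$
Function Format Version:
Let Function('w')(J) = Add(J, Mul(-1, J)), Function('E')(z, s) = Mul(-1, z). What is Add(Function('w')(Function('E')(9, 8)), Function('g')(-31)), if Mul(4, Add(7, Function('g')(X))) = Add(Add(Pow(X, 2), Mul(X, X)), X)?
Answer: Rational(1863, 4) ≈ 465.75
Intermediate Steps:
Function('w')(J) = 0
Function('g')(X) = Add(-7, Mul(Rational(1, 2), Pow(X, 2)), Mul(Rational(1, 4), X)) (Function('g')(X) = Add(-7, Mul(Rational(1, 4), Add(Add(Pow(X, 2), Mul(X, X)), X))) = Add(-7, Mul(Rational(1, 4), Add(Add(Pow(X, 2), Pow(X, 2)), X))) = Add(-7, Mul(Rational(1, 4), Add(Mul(2, Pow(X, 2)), X))) = Add(-7, Mul(Rational(1, 4), Add(X, Mul(2, Pow(X, 2))))) = Add(-7, Add(Mul(Rational(1, 2), Pow(X, 2)), Mul(Rational(1, 4), X))) = Add(-7, Mul(Rational(1, 2), Pow(X, 2)), Mul(Rational(1, 4), X)))
Add(Function('w')(Function('E')(9, 8)), Function('g')(-31)) = Add(0, Add(-7, Mul(Rational(1, 2), Pow(-31, 2)), Mul(Rational(1, 4), -31))) = Add(0, Add(-7, Mul(Rational(1, 2), 961), Rational(-31, 4))) = Add(0, Add(-7, Rational(961, 2), Rational(-31, 4))) = Add(0, Rational(1863, 4)) = Rational(1863, 4)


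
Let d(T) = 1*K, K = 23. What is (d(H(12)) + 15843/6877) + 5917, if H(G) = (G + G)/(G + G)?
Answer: 40865223/6877 ≈ 5942.3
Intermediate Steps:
H(G) = 1 (H(G) = (2*G)/((2*G)) = (2*G)*(1/(2*G)) = 1)
d(T) = 23 (d(T) = 1*23 = 23)
(d(H(12)) + 15843/6877) + 5917 = (23 + 15843/6877) + 5917 = 174014/6877 + 5917 = 40865223/6877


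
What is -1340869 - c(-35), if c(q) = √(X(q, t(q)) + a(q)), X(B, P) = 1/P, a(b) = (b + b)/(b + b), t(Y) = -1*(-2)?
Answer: -1340869 - √6/2 ≈ -1.3409e+6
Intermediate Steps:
t(Y) = 2
a(b) = 1 (a(b) = (2*b)/((2*b)) = (2*b)*(1/(2*b)) = 1)
c(q) = √6/2 (c(q) = √(1/2 + 1) = √(½ + 1) = √(3/2) = √6/2)
-1340869 - c(-35) = -1340869 - √6/2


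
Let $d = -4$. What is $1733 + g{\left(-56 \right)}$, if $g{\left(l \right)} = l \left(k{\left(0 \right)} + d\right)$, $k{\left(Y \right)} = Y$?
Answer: $1957$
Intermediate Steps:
$g{\left(l \right)} = - 4 l$ ($g{\left(l \right)} = l \left(0 - 4\right) = l \left(-4\right) = - 4 l$)
$1733 + g{\left(-56 \right)} = 1733 - -224 = 1733 + 224 = 1957$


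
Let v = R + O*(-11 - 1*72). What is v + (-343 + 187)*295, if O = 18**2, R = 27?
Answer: -72885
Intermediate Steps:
O = 324
v = -26865 (v = 27 + 324*(-11 - 1*72) = 27 + 324*(-11 - 72) = 27 + 324*(-83) = 27 - 26892 = -26865)
v + (-343 + 187)*295 = -26865 + (-343 + 187)*295 = -26865 - 156*295 = -26865 - 46020 = -72885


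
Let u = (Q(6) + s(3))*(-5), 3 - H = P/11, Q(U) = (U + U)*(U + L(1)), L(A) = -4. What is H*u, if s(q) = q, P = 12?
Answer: -2835/11 ≈ -257.73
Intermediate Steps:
Q(U) = 2*U*(-4 + U) (Q(U) = (U + U)*(U - 4) = (2*U)*(-4 + U) = 2*U*(-4 + U))
H = 21/11 (H = 3 - 12/11 = 21/11 ≈ 1.9091)
u = -135 (u = (2*6*(-4 + 6) + 3)*(-5) = (2*6*2 + 3)*(-5) = (24 + 3)*(-5) = 27*(-5) = -135)
H*u = (21/11)*(-135) = -2835/11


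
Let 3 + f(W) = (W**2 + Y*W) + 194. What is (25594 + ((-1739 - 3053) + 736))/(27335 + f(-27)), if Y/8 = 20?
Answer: 21538/23935 ≈ 0.89985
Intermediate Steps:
Y = 160 (Y = 8*20 = 160)
f(W) = 191 + W**2 + 160*W (f(W) = -3 + ((W**2 + 160*W) + 194) = -3 + (194 + W**2 + 160*W) = 191 + W**2 + 160*W)
(25594 + ((-1739 - 3053) + 736))/(27335 + f(-27)) = (25594 + ((-1739 - 3053) + 736))/(27335 + (191 + (-27)**2 + 160*(-27))) = (25594 + (-4792 + 736))/(27335 + (191 + 729 - 4320)) = (25594 - 4056)/(27335 - 3400) = 21538/23935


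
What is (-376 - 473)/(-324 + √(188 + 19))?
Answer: 30564/11641 + 283*√23/11641 ≈ 2.7421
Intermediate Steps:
(-376 - 473)/(-324 + √(188 + 19)) = -849/(-324 + √207) = -849/(-324 + 3*√23)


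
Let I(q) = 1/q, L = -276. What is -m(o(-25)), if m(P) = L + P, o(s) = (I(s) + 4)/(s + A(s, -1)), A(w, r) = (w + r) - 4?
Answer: 34509/125 ≈ 276.07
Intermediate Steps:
A(w, r) = -4 + r + w (A(w, r) = (r + w) - 4 = -4 + r + w)
I(q) = 1/q
o(s) = (4 + 1/s)/(-5 + 2*s) (o(s) = (1/s + 4)/(s + (-4 - 1 + s)) = (4 + 1/s)/(s + (-5 + s)) = (4 + 1/s)/(-5 + 2*s))
m(P) = -276 + P
-m(o(-25)) = -(-276 + (1 + 4*(-25))/((-25)*(-5 + 2*(-25)))) = -(-276 - (1 - 100)/(25*(-5 - 50))) = -(-276 - 1/25*(-99)/(-55)) = -(-276 - 1/25*(-1/55)*(-99)) = -(-276 - 9/125) = -1*(-34509/125) = 34509/125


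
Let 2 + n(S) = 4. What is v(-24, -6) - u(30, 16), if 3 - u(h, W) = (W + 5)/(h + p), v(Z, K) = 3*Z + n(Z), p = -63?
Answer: -810/11 ≈ -73.636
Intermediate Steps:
n(S) = 2 (n(S) = -2 + 4 = 2)
v(Z, K) = 2 + 3*Z (v(Z, K) = 3*Z + 2 = 2 + 3*Z)
u(h, W) = 3 - (5 + W)/(-63 + h) (u(h, W) = 3 - (W + 5)/(h - 63) = 3 - (5 + W)/(-63 + h))
v(-24, -6) - u(30, 16) = (2 + 3*(-24)) - (-194 - 1*16 + 3*30)/(-63 + 30) = (2 - 72) - (-194 - 16 + 90)/(-33) = -70 - (-1)*(-120)/33 = -70 - 1*40/11 = -70 - 40/11 = -810/11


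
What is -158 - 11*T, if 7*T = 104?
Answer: -2250/7 ≈ -321.43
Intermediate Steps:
T = 104/7 (T = (⅐)*104 = 104/7 ≈ 14.857)
-158 - 11*T = -158 - 11*104/7 = -158 - 1144/7 = -2250/7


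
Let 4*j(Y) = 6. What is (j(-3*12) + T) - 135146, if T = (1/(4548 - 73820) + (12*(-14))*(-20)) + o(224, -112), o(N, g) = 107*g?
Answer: -9959131533/69272 ≈ -1.4377e+5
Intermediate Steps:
j(Y) = 3/2 (j(Y) = (¼)*6 = 3/2)
T = -597401729/69272 (T = (1/(4548 - 73820) + (12*(-14))*(-20)) + 107*(-112) = (1/(-69272) - 168*(-20)) - 11984 = (-1/69272 + 3360) - 11984 = 232753919/69272 - 11984 = -597401729/69272 ≈ -8624.0)
(j(-3*12) + T) - 135146 = (3/2 - 597401729/69272) - 135146 = -597297821/69272 - 135146 = -9959131533/69272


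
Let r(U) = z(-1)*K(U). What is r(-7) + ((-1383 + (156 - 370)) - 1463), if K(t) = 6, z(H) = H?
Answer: -3066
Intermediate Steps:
r(U) = -6 (r(U) = -1*6 = -6)
r(-7) + ((-1383 + (156 - 370)) - 1463) = -6 + ((-1383 + (156 - 370)) - 1463) = -6 + ((-1383 - 214) - 1463) = -6 + (-1597 - 1463) = -6 - 3060 = -3066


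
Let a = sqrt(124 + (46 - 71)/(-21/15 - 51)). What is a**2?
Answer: 32613/262 ≈ 124.48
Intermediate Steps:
a = sqrt(8544606)/262 (a = sqrt(124 - 25/(-21*1/15 - 51)) = sqrt(124 - 25/(-7/5 - 51)) = sqrt(124 - 25/(-262/5)) = sqrt(124 - 25*(-5/262)) = sqrt(124 + 125/262) = sqrt(32613/262) = sqrt(8544606)/262 ≈ 11.157)
a**2 = (sqrt(8544606)/262)**2 = 32613/262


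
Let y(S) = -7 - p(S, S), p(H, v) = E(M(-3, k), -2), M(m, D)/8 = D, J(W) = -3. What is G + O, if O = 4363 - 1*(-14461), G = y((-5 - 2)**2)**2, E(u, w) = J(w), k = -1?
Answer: 18840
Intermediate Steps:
M(m, D) = 8*D
E(u, w) = -3
p(H, v) = -3
y(S) = -4 (y(S) = -7 - 1*(-3) = -7 + 3 = -4)
G = 16 (G = (-4)**2 = 16)
O = 18824 (O = 4363 + 14461 = 18824)
G + O = 16 + 18824 = 18840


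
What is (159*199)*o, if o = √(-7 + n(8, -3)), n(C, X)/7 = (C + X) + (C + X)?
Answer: 94923*√7 ≈ 2.5114e+5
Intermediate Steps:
n(C, X) = 14*C + 14*X (n(C, X) = 7*((C + X) + (C + X)) = 7*(2*C + 2*X) = 14*C + 14*X)
o = 3*√7 (o = √(-7 + (14*8 + 14*(-3))) = √(-7 + (112 - 42)) = √(-7 + 70) = √63 = 3*√7 ≈ 7.9373)
(159*199)*o = (159*199)*(3*√7) = 31641*(3*√7) = 94923*√7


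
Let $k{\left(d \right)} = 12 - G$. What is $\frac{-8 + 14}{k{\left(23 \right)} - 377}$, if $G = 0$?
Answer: $- \frac{6}{365} \approx -0.016438$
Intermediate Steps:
$k{\left(d \right)} = 12$ ($k{\left(d \right)} = 12 - 0 = 12 + 0 = 12$)
$\frac{-8 + 14}{k{\left(23 \right)} - 377} = \frac{-8 + 14}{12 - 377} = \frac{6}{-365} = 6 \left(- \frac{1}{365}\right) = - \frac{6}{365}$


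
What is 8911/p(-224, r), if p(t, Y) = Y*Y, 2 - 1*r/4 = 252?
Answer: 8911/1000000 ≈ 0.0089110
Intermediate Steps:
r = -1000 (r = 8 - 4*252 = 8 - 1008 = -1000)
p(t, Y) = Y**2
8911/p(-224, r) = 8911/((-1000)**2) = 8911/1000000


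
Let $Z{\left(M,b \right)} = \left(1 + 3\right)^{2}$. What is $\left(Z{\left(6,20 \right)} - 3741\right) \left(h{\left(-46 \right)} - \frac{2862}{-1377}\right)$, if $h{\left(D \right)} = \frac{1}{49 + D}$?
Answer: $- \frac{152725}{17} \approx -8983.8$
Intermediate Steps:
$Z{\left(M,b \right)} = 16$ ($Z{\left(M,b \right)} = 4^{2} = 16$)
$\left(Z{\left(6,20 \right)} - 3741\right) \left(h{\left(-46 \right)} - \frac{2862}{-1377}\right) = \left(16 - 3741\right) \left(\frac{1}{49 - 46} - \frac{2862}{-1377}\right) = - 3725 \left(\frac{1}{3} - - \frac{106}{51}\right) = - 3725 \left(\frac{1}{3} + \frac{106}{51}\right) = \left(-3725\right) \frac{41}{17} = - \frac{152725}{17}$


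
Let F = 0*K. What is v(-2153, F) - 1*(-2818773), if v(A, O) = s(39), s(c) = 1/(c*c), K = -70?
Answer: 4287353734/1521 ≈ 2.8188e+6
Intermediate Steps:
F = 0 (F = 0*(-70) = 0)
s(c) = c**(-2) (s(c) = 1/(c**2) = c**(-2))
v(A, O) = 1/1521 (v(A, O) = 39**(-2) = 1/1521)
v(-2153, F) - 1*(-2818773) = 1/1521 - 1*(-2818773) = 1/1521 + 2818773 = 4287353734/1521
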